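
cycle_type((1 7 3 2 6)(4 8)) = 2.5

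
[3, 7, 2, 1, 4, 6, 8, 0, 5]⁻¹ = [7, 3, 2, 0, 4, 8, 5, 1, 6]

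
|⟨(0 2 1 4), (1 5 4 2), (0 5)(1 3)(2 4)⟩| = 120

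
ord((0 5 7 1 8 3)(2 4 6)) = 6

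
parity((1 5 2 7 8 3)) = odd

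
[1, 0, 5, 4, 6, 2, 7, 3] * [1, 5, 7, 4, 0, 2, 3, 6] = [5, 1, 2, 0, 3, 7, 6, 4]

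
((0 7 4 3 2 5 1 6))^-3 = (0 5 4 6 2 7 1 3)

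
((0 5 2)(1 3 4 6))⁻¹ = (0 2 5)(1 6 4 3)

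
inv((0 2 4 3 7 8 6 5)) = (0 5 6 8 7 3 4 2)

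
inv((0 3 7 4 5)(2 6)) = (0 5 4 7 3)(2 6)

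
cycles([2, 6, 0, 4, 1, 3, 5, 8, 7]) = (0 2)(1 6 5 3 4)(7 8)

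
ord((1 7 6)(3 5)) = 6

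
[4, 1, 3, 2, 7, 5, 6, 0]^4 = [4, 1, 2, 3, 7, 5, 6, 0]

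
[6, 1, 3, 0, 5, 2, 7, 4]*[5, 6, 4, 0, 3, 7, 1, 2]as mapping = [0→1, 1→6, 2→0, 3→5, 4→7, 5→4, 6→2, 7→3]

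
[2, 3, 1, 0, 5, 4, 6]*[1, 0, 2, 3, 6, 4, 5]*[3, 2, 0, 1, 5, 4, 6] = [0, 1, 3, 2, 5, 6, 4]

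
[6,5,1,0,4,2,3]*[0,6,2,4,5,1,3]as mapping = [0→3,1→1,2→6,3→0,4→5,5→2,6→4]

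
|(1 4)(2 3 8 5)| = 4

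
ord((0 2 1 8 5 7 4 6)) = 8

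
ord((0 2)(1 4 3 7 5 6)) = 6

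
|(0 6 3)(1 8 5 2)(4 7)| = 12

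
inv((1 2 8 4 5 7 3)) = (1 3 7 5 4 8 2)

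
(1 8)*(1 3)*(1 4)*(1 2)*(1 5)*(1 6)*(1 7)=(1 8 3 4 2 5 6 7)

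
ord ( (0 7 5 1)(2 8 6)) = 12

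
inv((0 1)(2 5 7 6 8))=(0 1)(2 8 6 7 5)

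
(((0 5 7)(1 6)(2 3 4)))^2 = (0 7 5)(2 4 3)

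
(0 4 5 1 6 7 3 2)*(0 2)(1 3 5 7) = (0 4 7 5 3)(1 6)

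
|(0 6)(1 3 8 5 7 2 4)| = 14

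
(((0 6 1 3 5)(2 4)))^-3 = (0 1 5 6 3)(2 4)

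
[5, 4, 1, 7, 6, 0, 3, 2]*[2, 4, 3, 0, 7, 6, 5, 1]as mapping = [0→6, 1→7, 2→4, 3→1, 4→5, 5→2, 6→0, 7→3]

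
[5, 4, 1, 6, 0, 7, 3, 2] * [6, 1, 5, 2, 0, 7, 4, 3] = [7, 0, 1, 4, 6, 3, 2, 5]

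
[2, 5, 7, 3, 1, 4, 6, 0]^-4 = [7, 4, 0, 3, 5, 1, 6, 2]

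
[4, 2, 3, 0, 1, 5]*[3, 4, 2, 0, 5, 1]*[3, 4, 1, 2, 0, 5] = [5, 1, 3, 2, 0, 4]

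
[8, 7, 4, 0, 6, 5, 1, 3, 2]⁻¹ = [3, 6, 8, 7, 2, 5, 4, 1, 0]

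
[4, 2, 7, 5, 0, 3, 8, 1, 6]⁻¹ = [4, 7, 1, 5, 0, 3, 8, 2, 6]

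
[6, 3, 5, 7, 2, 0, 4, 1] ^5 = [0, 7, 2, 1, 4, 5, 6, 3] 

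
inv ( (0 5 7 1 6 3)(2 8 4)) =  (0 3 6 1 7 5)(2 4 8)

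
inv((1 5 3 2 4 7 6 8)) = (1 8 6 7 4 2 3 5)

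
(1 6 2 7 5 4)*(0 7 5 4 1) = (0 7 4)(1 6 2 5)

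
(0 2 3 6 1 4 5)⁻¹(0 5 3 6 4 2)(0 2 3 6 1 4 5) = (0 6 1 5 3 2)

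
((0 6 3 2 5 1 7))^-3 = (0 5 6 1 3 7 2)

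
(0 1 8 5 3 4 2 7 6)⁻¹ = (0 6 7 2 4 3 5 8 1)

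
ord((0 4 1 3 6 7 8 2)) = 8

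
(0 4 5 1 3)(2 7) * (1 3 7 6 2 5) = (0 4 1 7 5 3)(2 6)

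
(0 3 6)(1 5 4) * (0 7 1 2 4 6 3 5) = (0 5 6 7 1)(2 4)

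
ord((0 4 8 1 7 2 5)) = 7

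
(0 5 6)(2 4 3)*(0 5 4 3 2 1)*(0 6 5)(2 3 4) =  (0 2 4 3 1 6)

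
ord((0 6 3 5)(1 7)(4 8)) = 4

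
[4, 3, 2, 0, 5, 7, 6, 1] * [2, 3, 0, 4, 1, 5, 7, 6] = [1, 4, 0, 2, 5, 6, 7, 3]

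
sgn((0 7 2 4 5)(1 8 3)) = 1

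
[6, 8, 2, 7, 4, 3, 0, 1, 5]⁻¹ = [6, 7, 2, 5, 4, 8, 0, 3, 1]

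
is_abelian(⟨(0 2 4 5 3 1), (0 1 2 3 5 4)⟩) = no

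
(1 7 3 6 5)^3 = (1 6 7 5 3)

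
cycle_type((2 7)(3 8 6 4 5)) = 2.5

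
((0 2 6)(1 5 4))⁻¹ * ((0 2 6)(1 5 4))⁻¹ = (0 2 6)(1 5 4)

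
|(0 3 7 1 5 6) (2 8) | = 6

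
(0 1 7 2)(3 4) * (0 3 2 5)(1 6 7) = (0 6 7 5)(2 3 4)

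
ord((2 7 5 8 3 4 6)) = 7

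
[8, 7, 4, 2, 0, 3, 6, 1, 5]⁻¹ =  [4, 7, 3, 5, 2, 8, 6, 1, 0]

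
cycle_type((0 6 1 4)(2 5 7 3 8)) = 4.5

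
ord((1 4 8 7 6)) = 5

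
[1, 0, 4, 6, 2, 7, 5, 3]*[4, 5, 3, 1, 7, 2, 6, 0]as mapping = [0→5, 1→4, 2→7, 3→6, 4→3, 5→0, 6→2, 7→1]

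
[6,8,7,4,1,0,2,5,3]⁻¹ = [5,4,6,8,3,7,0,2,1]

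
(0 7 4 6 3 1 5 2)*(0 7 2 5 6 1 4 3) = (0 2 7 3 4 1 6)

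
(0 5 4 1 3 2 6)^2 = (0 4 3 6 5 1 2)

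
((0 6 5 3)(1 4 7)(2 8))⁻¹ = (0 3 5 6)(1 7 4)(2 8)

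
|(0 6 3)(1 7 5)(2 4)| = 6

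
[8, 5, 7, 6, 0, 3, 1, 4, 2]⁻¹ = [4, 6, 8, 5, 7, 1, 3, 2, 0]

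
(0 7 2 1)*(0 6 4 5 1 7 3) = (0 3)(1 6 4 5)(2 7)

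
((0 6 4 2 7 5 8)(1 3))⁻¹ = (0 8 5 7 2 4 6)(1 3)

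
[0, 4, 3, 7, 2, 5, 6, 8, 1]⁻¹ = [0, 8, 4, 2, 1, 5, 6, 3, 7]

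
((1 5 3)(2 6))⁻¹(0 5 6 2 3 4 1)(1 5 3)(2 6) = (0 3 2 6 1 4 5)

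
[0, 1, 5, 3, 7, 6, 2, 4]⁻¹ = [0, 1, 6, 3, 7, 2, 5, 4]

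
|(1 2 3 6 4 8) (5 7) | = 6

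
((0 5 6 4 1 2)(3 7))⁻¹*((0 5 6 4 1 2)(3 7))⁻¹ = (0 1 6)(2 4 5)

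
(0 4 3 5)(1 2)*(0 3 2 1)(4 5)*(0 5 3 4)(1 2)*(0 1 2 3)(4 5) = (1 3)(2 4)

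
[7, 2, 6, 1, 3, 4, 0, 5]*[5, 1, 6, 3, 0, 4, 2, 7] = [7, 6, 2, 1, 3, 0, 5, 4]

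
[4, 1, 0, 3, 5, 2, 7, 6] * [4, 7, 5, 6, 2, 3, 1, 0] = [2, 7, 4, 6, 3, 5, 0, 1]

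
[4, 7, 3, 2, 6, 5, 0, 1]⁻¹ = [6, 7, 3, 2, 0, 5, 4, 1]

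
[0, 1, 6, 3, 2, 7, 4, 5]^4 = [0, 1, 6, 3, 2, 5, 4, 7]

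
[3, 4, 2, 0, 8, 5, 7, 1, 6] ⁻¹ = [3, 7, 2, 0, 1, 5, 8, 6, 4] 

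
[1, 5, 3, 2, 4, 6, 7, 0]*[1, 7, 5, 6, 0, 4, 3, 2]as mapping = [0→7, 1→4, 2→6, 3→5, 4→0, 5→3, 6→2, 7→1]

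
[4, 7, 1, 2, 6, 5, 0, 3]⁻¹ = [6, 2, 3, 7, 0, 5, 4, 1]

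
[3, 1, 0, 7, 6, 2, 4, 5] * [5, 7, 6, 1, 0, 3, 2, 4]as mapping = [0→1, 1→7, 2→5, 3→4, 4→2, 5→6, 6→0, 7→3]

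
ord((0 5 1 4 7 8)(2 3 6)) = 6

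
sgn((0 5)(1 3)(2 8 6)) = 1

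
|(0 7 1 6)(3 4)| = 4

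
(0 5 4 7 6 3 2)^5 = (0 3 7 5 2 6 4)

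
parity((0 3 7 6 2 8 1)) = even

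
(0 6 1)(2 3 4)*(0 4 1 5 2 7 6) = (1 4 7 6 5 2 3)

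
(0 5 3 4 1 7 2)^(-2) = (0 7 4 5 2 1 3)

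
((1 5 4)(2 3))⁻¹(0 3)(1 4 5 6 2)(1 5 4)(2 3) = (0 2)(1 4 6 3 5)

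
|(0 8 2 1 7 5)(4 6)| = 6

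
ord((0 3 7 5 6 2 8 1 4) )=9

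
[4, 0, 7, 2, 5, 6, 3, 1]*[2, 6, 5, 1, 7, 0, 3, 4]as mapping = [0→7, 1→2, 2→4, 3→5, 4→0, 5→3, 6→1, 7→6]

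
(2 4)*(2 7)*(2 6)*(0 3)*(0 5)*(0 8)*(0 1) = (0 3 5 8 1)(2 4 7 6)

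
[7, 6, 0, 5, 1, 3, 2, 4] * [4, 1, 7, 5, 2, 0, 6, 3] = [3, 6, 4, 0, 1, 5, 7, 2]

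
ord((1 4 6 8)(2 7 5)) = 12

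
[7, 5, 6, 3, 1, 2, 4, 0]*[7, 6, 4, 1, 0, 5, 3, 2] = [2, 5, 3, 1, 6, 4, 0, 7]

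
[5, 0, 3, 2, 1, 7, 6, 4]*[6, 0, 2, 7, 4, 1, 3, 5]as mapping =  [0→1, 1→6, 2→7, 3→2, 4→0, 5→5, 6→3, 7→4]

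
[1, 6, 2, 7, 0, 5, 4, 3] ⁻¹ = [4, 0, 2, 7, 6, 5, 1, 3] 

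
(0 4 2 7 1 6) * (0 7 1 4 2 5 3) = (0 2 1 6 7 4 5 3)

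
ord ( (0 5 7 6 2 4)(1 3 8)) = 6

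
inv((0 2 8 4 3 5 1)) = (0 1 5 3 4 8 2)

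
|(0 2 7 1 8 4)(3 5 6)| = 6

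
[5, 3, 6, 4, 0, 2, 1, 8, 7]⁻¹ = [4, 6, 5, 1, 3, 0, 2, 8, 7]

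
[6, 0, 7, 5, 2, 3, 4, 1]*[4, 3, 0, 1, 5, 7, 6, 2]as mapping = [0→6, 1→4, 2→2, 3→7, 4→0, 5→1, 6→5, 7→3]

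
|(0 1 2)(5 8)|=6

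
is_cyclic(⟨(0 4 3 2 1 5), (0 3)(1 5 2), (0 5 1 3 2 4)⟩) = no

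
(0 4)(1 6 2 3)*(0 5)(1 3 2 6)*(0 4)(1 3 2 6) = (1 3 2 6)(4 5)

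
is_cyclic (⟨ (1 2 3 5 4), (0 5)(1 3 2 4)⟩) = no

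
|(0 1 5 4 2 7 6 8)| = 8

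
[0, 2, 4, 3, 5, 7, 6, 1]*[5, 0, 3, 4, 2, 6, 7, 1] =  [5, 3, 2, 4, 6, 1, 7, 0]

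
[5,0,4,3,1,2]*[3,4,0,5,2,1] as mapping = [0→1,1→3,2→2,3→5,4→4,5→0] 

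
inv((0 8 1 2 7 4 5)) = (0 5 4 7 2 1 8)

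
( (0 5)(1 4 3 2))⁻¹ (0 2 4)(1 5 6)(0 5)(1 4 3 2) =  (0 6 4)(1 3 5)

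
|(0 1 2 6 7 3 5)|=7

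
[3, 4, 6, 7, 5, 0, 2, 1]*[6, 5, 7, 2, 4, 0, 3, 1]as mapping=[0→2, 1→4, 2→3, 3→1, 4→0, 5→6, 6→7, 7→5]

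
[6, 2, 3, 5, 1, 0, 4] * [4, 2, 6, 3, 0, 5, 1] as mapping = [0→1, 1→6, 2→3, 3→5, 4→2, 5→4, 6→0] 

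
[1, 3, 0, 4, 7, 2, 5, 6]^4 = [7, 6, 4, 5, 2, 3, 1, 0]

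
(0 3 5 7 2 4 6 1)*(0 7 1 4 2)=(0 3 5 1 7)(4 6)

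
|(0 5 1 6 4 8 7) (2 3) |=14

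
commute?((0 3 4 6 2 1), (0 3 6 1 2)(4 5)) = no:(0 3 4 6 2 1)*(0 3 6 1 2)(4 5) = (0 6)(1 3 5 4), (0 3 6 1 2)(4 5)*(0 3 4 6 2 1) = (0 4 5 6)(2 3)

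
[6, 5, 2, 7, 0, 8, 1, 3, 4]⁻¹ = [4, 6, 2, 7, 8, 1, 0, 3, 5]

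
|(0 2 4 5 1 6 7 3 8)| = 9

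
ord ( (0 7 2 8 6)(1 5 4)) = 15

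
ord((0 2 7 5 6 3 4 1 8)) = 9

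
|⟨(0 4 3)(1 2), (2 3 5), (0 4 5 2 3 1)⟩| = 720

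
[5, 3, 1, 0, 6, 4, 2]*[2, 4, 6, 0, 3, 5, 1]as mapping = [0→5, 1→0, 2→4, 3→2, 4→1, 5→3, 6→6]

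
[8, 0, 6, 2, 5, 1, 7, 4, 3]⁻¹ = [1, 5, 3, 8, 7, 4, 2, 6, 0]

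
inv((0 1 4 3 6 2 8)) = (0 8 2 6 3 4 1)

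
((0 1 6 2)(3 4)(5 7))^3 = (0 2 6 1)(3 4)(5 7)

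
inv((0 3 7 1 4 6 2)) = (0 2 6 4 1 7 3)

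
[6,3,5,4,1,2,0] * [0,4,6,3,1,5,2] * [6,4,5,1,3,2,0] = [5,1,2,4,3,0,6]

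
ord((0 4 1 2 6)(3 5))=10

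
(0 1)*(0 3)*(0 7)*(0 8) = (0 1 3 7 8)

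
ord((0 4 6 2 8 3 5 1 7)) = 9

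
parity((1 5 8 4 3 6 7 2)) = odd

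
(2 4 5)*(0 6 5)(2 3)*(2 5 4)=(0 6 4)(3 5)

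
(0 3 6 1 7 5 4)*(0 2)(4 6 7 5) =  (0 3 7 4 2)(1 5 6)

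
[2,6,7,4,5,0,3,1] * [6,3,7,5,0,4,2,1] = [7,2,1,0,4,6,5,3]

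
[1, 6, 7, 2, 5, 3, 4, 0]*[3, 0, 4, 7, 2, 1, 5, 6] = [0, 5, 6, 4, 1, 7, 2, 3]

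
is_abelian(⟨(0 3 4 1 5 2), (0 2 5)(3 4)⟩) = no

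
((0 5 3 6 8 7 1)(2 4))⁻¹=(0 1 7 8 6 3 5)(2 4)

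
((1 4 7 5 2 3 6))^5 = (1 3 5 4 6 2 7)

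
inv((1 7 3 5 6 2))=(1 2 6 5 3 7)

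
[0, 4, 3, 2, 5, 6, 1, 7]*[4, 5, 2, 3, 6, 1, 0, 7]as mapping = [0→4, 1→6, 2→3, 3→2, 4→1, 5→0, 6→5, 7→7]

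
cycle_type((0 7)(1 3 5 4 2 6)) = 2.6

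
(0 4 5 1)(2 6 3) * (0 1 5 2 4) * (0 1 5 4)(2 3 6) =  (0 1 5 4 3)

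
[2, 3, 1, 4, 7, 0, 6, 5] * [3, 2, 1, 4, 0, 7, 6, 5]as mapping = [0→1, 1→4, 2→2, 3→0, 4→5, 5→3, 6→6, 7→7]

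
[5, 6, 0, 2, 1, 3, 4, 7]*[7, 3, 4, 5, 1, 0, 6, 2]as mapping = [0→0, 1→6, 2→7, 3→4, 4→3, 5→5, 6→1, 7→2]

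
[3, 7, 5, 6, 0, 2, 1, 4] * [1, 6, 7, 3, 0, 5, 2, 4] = [3, 4, 5, 2, 1, 7, 6, 0]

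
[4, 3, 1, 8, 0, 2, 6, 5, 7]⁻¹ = [4, 2, 5, 1, 0, 7, 6, 8, 3]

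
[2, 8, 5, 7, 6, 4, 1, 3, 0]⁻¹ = [8, 6, 0, 7, 5, 2, 4, 3, 1]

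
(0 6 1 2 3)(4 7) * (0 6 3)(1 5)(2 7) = (0 3 6 5 1 7 4 2)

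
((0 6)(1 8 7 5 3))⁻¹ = (0 6)(1 3 5 7 8)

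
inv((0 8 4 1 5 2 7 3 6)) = (0 6 3 7 2 5 1 4 8)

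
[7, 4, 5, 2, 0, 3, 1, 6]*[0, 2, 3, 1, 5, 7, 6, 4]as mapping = [0→4, 1→5, 2→7, 3→3, 4→0, 5→1, 6→2, 7→6]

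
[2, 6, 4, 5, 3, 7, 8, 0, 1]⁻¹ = [7, 8, 0, 4, 2, 3, 1, 5, 6]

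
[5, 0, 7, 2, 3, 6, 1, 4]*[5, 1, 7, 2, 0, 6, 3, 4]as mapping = [0→6, 1→5, 2→4, 3→7, 4→2, 5→3, 6→1, 7→0]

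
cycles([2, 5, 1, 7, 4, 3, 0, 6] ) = (0 2 1 5 3 7 6)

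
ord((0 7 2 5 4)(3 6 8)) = 15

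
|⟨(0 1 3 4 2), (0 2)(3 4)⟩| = 60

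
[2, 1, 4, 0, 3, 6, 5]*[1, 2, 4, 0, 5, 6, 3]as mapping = [0→4, 1→2, 2→5, 3→1, 4→0, 5→3, 6→6]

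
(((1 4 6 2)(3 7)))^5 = (1 4 6 2)(3 7)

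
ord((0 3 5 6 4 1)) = 6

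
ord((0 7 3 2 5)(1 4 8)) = 15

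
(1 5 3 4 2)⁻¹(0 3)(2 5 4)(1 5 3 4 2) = (0 4)(1 3 2)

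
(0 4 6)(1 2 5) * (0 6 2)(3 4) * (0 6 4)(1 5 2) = (0 3)(1 6 4)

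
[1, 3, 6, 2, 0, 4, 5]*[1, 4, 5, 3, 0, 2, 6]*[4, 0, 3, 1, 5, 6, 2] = [5, 1, 2, 6, 0, 4, 3]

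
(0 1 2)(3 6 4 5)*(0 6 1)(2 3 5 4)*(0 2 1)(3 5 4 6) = (0 2 3)(1 5 4 6)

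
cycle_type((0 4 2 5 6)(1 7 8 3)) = 4.5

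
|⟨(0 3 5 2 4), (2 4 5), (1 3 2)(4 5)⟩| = 720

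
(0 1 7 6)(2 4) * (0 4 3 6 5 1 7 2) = (0 7 5 1 2 3 6 4)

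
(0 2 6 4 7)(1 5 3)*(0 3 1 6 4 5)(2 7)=(0 7 3 6 5 1)(2 4)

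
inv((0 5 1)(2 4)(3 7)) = (0 1 5)(2 4)(3 7)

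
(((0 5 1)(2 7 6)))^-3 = ()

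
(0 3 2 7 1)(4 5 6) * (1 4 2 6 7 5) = (0 3 6 2 5 7 4 1)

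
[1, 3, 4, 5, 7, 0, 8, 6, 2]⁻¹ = [5, 0, 8, 1, 2, 3, 7, 4, 6]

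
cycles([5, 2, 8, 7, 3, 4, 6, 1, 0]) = (0 5 4 3 7 1 2 8)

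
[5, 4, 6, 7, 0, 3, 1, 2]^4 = [2, 3, 0, 1, 7, 6, 5, 4]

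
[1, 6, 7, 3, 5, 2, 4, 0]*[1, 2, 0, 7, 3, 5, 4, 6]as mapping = [0→2, 1→4, 2→6, 3→7, 4→5, 5→0, 6→3, 7→1]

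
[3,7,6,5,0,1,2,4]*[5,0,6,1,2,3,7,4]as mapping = [0→1,1→4,2→7,3→3,4→5,5→0,6→6,7→2]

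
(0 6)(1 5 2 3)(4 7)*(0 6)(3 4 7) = (1 5 2 4 3)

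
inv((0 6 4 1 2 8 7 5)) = (0 5 7 8 2 1 4 6)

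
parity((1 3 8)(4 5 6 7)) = odd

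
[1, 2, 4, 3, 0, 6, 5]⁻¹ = [4, 0, 1, 3, 2, 6, 5]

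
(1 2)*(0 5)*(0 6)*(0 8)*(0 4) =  (0 5 6 8 4)(1 2)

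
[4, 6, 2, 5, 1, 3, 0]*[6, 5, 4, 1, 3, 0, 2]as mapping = [0→3, 1→2, 2→4, 3→0, 4→5, 5→1, 6→6]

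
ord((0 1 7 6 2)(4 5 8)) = 15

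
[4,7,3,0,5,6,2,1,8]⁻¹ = [3,7,6,2,0,4,5,1,8]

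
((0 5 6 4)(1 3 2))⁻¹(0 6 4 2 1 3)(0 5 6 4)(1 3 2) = (0 1 3 2 5 4)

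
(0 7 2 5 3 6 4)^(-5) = (0 2 3 4 7 5 6)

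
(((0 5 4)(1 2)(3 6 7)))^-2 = (0 5 4)(3 6 7)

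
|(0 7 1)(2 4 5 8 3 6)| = 6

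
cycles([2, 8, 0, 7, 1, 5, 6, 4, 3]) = (0 2)(1 8 3 7 4)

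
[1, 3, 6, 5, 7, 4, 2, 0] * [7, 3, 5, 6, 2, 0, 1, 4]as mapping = [0→3, 1→6, 2→1, 3→0, 4→4, 5→2, 6→5, 7→7]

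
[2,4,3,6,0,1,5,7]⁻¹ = [4,5,0,2,1,6,3,7]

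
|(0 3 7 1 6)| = 5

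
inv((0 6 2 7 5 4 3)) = (0 3 4 5 7 2 6)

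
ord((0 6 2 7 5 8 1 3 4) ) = 9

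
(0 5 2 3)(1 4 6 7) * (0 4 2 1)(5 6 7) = (0 6 5 1 2 3 4 7)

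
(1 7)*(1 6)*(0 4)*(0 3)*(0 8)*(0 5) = (0 4 3 8 5)(1 7 6)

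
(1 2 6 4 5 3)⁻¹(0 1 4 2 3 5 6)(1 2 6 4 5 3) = (0 2 5 6 1 3 4)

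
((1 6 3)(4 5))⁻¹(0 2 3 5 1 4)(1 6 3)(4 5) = (0 2 1 4 6 5)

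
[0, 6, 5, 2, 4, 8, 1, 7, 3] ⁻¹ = [0, 6, 3, 8, 4, 2, 1, 7, 5] 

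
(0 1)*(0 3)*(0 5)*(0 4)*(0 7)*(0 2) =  (0 1 3 5 4 7 2)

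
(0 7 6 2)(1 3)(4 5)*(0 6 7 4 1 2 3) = (0 4 5 1)(2 6 3)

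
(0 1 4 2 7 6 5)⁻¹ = (0 5 6 7 2 4 1)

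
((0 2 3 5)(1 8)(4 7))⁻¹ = (0 5 3 2)(1 8)(4 7)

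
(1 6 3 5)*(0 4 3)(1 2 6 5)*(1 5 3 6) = (0 4 6)(1 3 5 2)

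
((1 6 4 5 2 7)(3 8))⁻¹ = (1 7 2 5 4 6)(3 8)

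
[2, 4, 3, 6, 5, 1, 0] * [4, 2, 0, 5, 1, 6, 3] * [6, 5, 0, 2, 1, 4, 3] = [6, 5, 4, 2, 3, 0, 1]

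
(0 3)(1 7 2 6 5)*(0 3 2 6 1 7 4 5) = (0 2 1 4 5 7 6)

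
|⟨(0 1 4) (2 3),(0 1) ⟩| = 12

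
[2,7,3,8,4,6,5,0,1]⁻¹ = [7,8,0,2,4,6,5,1,3]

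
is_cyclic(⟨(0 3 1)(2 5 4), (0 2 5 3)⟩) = no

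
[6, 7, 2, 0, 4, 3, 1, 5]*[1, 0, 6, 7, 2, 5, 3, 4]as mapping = [0→3, 1→4, 2→6, 3→1, 4→2, 5→7, 6→0, 7→5]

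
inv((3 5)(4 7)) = (3 5)(4 7)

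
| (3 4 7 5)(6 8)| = 4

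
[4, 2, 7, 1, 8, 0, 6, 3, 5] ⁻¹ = [5, 3, 1, 7, 0, 8, 6, 2, 4] 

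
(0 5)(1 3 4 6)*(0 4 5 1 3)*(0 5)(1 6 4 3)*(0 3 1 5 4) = (0 6 5 1 4)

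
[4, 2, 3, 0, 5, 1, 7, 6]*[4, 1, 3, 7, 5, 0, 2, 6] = [5, 3, 7, 4, 0, 1, 6, 2]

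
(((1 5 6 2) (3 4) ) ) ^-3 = (1 5 6 2) (3 4) 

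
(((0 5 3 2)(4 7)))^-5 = (0 2 3 5)(4 7)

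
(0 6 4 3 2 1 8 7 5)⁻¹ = (0 5 7 8 1 2 3 4 6)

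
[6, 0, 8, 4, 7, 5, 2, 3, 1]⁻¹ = [1, 8, 6, 7, 3, 5, 0, 4, 2]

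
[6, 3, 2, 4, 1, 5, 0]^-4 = [0, 4, 2, 1, 3, 5, 6]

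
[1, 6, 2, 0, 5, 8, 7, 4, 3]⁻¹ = [3, 0, 2, 8, 7, 4, 1, 6, 5]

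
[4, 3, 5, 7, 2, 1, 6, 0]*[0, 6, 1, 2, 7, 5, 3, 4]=[7, 2, 5, 4, 1, 6, 3, 0]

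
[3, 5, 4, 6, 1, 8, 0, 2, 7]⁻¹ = [6, 4, 7, 0, 2, 1, 3, 8, 5]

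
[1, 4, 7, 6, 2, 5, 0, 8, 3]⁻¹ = [6, 0, 4, 8, 1, 5, 3, 2, 7]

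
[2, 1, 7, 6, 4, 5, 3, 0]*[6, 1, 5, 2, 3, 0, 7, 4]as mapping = [0→5, 1→1, 2→4, 3→7, 4→3, 5→0, 6→2, 7→6]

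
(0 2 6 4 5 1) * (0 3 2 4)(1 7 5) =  (0 4 1 3 2 6)(5 7)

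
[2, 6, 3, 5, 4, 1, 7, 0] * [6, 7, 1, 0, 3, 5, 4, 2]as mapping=[0→1, 1→4, 2→0, 3→5, 4→3, 5→7, 6→2, 7→6]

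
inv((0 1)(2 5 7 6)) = (0 1)(2 6 7 5)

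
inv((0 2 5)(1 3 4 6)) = (0 5 2)(1 6 4 3)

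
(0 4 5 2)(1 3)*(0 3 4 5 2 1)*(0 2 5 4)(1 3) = (0 4 5 3 2 1)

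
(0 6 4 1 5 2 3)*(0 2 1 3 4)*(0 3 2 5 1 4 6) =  (2 6 3 5 4)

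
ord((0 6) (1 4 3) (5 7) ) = 6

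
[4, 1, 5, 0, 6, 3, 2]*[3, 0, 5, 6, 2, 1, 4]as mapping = [0→2, 1→0, 2→1, 3→3, 4→4, 5→6, 6→5]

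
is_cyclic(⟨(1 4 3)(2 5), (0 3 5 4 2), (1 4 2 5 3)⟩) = no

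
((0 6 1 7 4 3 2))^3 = (0 7 2 1 3 6 4)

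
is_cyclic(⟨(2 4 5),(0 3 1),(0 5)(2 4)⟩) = no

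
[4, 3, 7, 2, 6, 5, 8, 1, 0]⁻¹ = [8, 7, 3, 1, 0, 5, 4, 2, 6]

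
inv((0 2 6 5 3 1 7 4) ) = (0 4 7 1 3 5 6 2) 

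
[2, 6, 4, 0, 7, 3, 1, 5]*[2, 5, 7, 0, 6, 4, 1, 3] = [7, 1, 6, 2, 3, 0, 5, 4]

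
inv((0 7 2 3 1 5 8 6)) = (0 6 8 5 1 3 2 7)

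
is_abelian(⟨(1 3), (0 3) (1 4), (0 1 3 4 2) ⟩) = no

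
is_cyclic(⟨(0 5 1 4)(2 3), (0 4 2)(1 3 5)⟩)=no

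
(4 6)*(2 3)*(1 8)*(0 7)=(0 7)(1 8)(2 3)(4 6)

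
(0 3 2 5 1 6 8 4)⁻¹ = (0 4 8 6 1 5 2 3)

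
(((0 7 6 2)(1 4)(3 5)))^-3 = (0 7 6 2)(1 4)(3 5)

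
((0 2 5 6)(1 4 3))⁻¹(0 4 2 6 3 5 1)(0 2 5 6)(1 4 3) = (0 1 6 4 2 3 5)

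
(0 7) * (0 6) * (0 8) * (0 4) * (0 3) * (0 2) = (0 7 6 8 4 3 2)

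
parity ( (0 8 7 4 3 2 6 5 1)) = even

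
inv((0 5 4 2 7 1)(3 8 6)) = (0 1 7 2 4 5)(3 6 8)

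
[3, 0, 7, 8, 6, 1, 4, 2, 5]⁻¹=[1, 5, 7, 0, 6, 8, 4, 2, 3]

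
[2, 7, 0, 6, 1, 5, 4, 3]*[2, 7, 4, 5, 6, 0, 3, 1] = [4, 1, 2, 3, 7, 0, 6, 5] 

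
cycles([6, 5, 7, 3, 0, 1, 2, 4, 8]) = (0 6 2 7 4)(1 5)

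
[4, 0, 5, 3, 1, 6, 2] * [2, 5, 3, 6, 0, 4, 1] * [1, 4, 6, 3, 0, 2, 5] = [1, 6, 0, 5, 2, 4, 3] 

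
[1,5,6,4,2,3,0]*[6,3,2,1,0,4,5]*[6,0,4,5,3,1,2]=[5,3,1,6,4,0,2]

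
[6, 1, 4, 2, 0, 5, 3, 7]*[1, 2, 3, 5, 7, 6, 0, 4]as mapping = [0→0, 1→2, 2→7, 3→3, 4→1, 5→6, 6→5, 7→4]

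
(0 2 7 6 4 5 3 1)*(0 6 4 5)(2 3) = (0 3 1 6 5 2 7 4)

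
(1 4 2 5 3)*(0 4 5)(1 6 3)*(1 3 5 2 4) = (0 1 2)(3 6 5)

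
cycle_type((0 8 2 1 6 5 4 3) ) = 8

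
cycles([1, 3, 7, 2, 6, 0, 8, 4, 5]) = (0 1 3 2 7 4 6 8 5)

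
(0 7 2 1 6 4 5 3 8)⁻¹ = (0 8 3 5 4 6 1 2 7)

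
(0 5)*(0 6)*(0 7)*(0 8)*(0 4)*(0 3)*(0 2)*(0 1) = (0 5 6 7 8 4 3 2 1)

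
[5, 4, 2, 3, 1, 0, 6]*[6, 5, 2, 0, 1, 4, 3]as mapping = [0→4, 1→1, 2→2, 3→0, 4→5, 5→6, 6→3]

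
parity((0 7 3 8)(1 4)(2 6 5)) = even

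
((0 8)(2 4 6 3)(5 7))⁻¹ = (0 8)(2 3 6 4)(5 7)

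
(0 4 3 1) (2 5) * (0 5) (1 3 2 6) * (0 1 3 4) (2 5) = (1 2) (3 4 5 6) 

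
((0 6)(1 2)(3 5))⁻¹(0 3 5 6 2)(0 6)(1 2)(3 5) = (0 1 6 5 3)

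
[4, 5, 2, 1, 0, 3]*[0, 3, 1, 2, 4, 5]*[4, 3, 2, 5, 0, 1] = [0, 1, 3, 5, 4, 2]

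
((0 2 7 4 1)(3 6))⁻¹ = (0 1 4 7 2)(3 6)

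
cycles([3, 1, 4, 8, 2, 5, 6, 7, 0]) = (0 3 8)(2 4)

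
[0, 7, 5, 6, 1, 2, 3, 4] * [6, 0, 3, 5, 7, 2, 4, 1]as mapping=[0→6, 1→1, 2→2, 3→4, 4→0, 5→3, 6→5, 7→7]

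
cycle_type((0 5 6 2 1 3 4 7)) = 8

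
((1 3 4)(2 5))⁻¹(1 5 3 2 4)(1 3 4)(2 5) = (1 3 2 4 5)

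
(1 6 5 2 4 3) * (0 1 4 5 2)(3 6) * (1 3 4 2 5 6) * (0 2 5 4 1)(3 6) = (0 6 4)(2 3 5)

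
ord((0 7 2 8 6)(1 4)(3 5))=10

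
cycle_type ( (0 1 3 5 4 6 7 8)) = 8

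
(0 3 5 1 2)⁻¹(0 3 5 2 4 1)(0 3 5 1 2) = (0 4 2 3 5 1)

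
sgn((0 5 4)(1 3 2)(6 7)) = -1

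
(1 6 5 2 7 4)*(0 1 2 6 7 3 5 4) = (0 1 7)(2 3 5 6 4)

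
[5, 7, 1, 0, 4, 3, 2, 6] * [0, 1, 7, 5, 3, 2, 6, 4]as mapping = [0→2, 1→4, 2→1, 3→0, 4→3, 5→5, 6→7, 7→6]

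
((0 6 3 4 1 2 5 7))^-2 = (0 5 1 3)(2 4 6 7)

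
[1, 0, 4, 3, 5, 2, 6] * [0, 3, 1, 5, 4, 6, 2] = [3, 0, 4, 5, 6, 1, 2]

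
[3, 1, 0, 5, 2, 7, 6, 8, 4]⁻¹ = [2, 1, 4, 0, 8, 3, 6, 5, 7]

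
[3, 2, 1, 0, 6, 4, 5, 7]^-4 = [0, 1, 2, 3, 5, 6, 4, 7]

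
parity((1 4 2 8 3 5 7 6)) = odd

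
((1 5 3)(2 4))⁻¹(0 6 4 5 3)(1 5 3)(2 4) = (0 6 2 3 1)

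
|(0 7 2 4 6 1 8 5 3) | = 9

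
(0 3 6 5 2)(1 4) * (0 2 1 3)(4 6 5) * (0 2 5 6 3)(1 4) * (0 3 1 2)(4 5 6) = (2 6)(3 4)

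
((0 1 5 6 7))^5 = ()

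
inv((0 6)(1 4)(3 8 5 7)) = (0 6)(1 4)(3 7 5 8)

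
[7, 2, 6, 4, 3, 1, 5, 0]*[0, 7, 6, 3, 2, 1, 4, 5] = [5, 6, 4, 2, 3, 7, 1, 0]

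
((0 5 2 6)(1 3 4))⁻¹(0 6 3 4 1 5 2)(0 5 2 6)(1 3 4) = (0 4 1 3 2 6 5)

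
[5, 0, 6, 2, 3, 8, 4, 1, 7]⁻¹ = [1, 7, 3, 4, 6, 0, 2, 8, 5]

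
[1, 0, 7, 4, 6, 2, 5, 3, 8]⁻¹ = [1, 0, 5, 7, 3, 6, 4, 2, 8]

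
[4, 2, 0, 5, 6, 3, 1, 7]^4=[2, 6, 1, 3, 0, 5, 4, 7]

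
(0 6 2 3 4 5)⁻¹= (0 5 4 3 2 6)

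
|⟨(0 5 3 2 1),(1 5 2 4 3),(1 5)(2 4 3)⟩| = 720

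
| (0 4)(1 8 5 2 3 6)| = 6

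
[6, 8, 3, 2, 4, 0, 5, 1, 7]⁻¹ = [5, 7, 3, 2, 4, 6, 0, 8, 1]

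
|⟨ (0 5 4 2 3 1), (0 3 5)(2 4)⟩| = 720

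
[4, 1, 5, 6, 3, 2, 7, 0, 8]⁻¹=[7, 1, 5, 4, 0, 2, 3, 6, 8]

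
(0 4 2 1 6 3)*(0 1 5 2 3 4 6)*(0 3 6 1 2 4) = (0 1 3 2 5 4 6)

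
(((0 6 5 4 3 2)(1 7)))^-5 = (0 6 5 4 3 2)(1 7)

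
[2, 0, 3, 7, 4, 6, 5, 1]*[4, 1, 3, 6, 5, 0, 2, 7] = [3, 4, 6, 7, 5, 2, 0, 1]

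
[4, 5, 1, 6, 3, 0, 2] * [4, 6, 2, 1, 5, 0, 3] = [5, 0, 6, 3, 1, 4, 2]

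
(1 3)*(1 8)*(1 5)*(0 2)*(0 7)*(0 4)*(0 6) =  (0 2 7 4 6)(1 3 8 5)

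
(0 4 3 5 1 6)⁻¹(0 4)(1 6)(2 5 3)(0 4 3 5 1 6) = (0 6)(1 5 2)(3 4)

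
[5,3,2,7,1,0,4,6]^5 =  [5,1,2,3,4,0,6,7]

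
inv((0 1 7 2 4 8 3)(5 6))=(0 3 8 4 2 7 1)(5 6)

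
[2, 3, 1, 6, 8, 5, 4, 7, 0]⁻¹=[8, 2, 0, 1, 6, 5, 3, 7, 4]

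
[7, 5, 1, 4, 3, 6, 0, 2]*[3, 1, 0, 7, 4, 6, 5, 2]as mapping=[0→2, 1→6, 2→1, 3→4, 4→7, 5→5, 6→3, 7→0]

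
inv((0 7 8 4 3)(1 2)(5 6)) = (0 3 4 8 7)(1 2)(5 6)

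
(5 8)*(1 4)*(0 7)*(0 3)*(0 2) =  (0 7 3 2)(1 4)(5 8)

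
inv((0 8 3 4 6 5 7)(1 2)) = (0 7 5 6 4 3 8)(1 2)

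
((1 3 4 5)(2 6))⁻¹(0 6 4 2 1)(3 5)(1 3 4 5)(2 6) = (0 2 5 6 3)(1 4)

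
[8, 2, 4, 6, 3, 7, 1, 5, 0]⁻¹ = [8, 6, 1, 4, 2, 7, 3, 5, 0]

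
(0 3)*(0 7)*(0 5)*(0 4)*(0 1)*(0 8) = (0 3 7 5 4 1 8)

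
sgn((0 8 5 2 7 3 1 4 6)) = 1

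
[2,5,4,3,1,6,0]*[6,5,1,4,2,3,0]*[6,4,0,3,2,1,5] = [4,3,0,2,1,6,5]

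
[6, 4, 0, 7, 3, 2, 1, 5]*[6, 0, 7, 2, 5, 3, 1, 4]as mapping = [0→1, 1→5, 2→6, 3→4, 4→2, 5→7, 6→0, 7→3]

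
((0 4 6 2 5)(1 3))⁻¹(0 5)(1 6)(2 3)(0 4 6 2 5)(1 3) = (0 4)(1 5)(2 3)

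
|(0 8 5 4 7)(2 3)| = 10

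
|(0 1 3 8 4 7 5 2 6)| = 9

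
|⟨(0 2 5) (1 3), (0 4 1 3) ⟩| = 720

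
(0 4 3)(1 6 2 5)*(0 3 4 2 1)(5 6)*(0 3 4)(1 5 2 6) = (0 6 5 3 4)(1 2)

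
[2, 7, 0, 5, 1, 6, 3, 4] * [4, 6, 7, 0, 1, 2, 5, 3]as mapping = [0→7, 1→3, 2→4, 3→2, 4→6, 5→5, 6→0, 7→1]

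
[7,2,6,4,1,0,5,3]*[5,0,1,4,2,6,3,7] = [7,1,3,2,0,5,6,4]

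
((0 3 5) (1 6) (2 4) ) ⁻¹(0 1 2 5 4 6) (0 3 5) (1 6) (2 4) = (0 2 1 3 6 4) 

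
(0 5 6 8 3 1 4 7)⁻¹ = (0 7 4 1 3 8 6 5)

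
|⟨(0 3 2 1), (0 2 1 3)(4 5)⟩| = 48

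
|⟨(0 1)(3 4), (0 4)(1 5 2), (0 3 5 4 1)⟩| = 720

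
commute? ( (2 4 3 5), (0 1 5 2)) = no: (2 4 3 5) * (0 1 5 2) = (0 1 5)(2 4 3), (0 1 5 2) * (2 4 3 5) = (0 1 2)(3 5 4)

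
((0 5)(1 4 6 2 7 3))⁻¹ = (0 5)(1 3 7 2 6 4)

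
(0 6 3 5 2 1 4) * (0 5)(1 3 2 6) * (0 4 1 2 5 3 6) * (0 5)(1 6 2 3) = (0 3 4 1 6)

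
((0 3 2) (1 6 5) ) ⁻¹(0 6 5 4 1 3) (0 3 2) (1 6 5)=(1 4 6 2 3 5) 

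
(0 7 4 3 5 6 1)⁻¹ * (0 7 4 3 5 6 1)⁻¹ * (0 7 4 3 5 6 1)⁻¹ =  (0 5 7 6 4 1 3)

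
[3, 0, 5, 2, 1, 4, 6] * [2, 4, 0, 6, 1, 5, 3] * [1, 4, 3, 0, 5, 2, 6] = [6, 3, 2, 1, 5, 4, 0]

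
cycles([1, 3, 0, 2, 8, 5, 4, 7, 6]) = (0 1 3 2)(4 8 6)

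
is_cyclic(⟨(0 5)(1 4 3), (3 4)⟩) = no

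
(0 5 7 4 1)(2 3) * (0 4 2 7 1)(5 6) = (0 6 5 1 4)(2 3 7)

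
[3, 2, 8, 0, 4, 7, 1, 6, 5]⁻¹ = [3, 6, 1, 0, 4, 8, 7, 5, 2]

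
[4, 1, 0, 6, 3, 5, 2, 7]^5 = [0, 1, 2, 3, 4, 5, 6, 7]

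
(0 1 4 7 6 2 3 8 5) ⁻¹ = (0 5 8 3 2 6 7 4 1) 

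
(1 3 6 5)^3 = (1 5 6 3)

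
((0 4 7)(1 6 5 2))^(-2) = (0 4 7)(1 5)(2 6)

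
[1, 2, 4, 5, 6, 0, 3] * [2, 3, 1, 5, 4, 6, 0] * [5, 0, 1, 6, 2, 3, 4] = [6, 0, 2, 4, 5, 1, 3]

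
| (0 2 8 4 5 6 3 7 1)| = 9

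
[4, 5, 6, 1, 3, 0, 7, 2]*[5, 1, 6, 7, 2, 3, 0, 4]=[2, 3, 0, 1, 7, 5, 4, 6]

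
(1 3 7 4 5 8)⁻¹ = (1 8 5 4 7 3)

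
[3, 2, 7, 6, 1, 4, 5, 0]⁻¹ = [7, 4, 1, 0, 5, 6, 3, 2]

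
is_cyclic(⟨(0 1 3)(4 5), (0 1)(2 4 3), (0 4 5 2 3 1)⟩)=no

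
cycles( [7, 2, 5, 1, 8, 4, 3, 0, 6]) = (0 7)(1 2 5 4 8 6 3)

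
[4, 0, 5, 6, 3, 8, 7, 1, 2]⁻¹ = [1, 7, 8, 4, 0, 2, 3, 6, 5]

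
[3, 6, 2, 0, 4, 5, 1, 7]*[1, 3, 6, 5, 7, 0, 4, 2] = [5, 4, 6, 1, 7, 0, 3, 2]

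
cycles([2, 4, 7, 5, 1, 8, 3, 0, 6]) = (0 2 7)(1 4)(3 5 8 6)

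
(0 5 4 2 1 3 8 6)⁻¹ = (0 6 8 3 1 2 4 5)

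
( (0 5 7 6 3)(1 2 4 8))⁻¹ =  (0 3 6 7 5)(1 8 4 2)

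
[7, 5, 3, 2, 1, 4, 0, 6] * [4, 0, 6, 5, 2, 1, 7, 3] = [3, 1, 5, 6, 0, 2, 4, 7] 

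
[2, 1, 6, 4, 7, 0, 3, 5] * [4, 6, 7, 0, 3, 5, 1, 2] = [7, 6, 1, 3, 2, 4, 0, 5]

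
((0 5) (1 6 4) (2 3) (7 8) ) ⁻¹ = (0 5) (1 4 6) (2 3) (7 8) 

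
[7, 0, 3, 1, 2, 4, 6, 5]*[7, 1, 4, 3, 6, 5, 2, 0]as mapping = [0→0, 1→7, 2→3, 3→1, 4→4, 5→6, 6→2, 7→5]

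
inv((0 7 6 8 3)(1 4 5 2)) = (0 3 8 6 7)(1 2 5 4)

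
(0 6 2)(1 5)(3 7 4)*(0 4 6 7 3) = (0 7 6 2 4)(1 5)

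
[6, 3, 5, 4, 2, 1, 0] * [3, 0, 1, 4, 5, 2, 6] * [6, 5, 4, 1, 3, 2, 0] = [0, 3, 4, 2, 5, 6, 1]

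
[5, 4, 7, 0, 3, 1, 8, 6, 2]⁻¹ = [3, 5, 8, 4, 1, 0, 7, 2, 6]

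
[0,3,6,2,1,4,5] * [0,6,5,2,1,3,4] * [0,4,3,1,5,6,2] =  [0,3,5,6,2,4,1]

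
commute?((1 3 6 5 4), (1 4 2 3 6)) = no:(1 3 6 5 4)*(1 4 2 3 6) = (1 6 5 2 3), (1 4 2 3 6)*(1 3 6 5 4) = (2 6 3 5 4)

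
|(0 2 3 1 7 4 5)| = 7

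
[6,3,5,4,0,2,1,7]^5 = [0,1,5,3,4,2,6,7]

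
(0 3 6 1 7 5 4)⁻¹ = (0 4 5 7 1 6 3)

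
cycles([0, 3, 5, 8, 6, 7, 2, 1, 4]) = (1 3 8 4 6 2 5 7)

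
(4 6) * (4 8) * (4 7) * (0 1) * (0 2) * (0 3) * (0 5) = (0 1 2 3 5) (4 6 8 7) 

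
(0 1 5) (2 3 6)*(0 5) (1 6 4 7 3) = (0 6 2 1) (3 4 7) 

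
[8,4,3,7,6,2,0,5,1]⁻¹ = [6,8,5,2,1,7,4,3,0]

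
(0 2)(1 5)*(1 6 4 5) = (0 2)(4 5 6)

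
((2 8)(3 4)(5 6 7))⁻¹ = (2 8)(3 4)(5 7 6)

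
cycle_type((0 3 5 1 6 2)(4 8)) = 2.6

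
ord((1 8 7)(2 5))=6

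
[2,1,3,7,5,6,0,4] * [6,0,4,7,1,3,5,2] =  [4,0,7,2,3,5,6,1]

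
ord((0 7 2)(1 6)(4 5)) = 6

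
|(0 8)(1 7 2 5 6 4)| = 6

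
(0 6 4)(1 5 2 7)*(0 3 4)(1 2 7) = (0 6)(1 5 7 2)(3 4)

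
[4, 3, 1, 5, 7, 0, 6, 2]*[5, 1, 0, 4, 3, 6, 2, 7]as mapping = [0→3, 1→4, 2→1, 3→6, 4→7, 5→5, 6→2, 7→0]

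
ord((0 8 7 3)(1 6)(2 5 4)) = 12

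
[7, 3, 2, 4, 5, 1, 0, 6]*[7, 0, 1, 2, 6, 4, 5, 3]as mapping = [0→3, 1→2, 2→1, 3→6, 4→4, 5→0, 6→7, 7→5]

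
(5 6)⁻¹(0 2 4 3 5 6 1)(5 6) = (0 2 4 3 6 5 1)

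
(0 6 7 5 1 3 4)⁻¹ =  (0 4 3 1 5 7 6)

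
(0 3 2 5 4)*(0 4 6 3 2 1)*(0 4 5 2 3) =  (0 3 1 4 5 6)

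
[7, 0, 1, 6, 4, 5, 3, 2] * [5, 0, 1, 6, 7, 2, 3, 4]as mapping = [0→4, 1→5, 2→0, 3→3, 4→7, 5→2, 6→6, 7→1]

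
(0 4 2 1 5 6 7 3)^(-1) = (0 3 7 6 5 1 2 4)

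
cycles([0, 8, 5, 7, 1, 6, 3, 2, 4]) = (1 8 4)(2 5 6 3 7)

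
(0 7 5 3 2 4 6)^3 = (0 3 6 5 4 7 2)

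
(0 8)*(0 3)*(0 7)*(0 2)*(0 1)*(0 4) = (0 8 3 7 2 1 4)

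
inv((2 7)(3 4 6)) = (2 7)(3 6 4)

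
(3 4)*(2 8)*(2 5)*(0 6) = (0 6)(2 8 5)(3 4)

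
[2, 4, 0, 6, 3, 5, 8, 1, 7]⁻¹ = [2, 7, 0, 4, 1, 5, 3, 8, 6]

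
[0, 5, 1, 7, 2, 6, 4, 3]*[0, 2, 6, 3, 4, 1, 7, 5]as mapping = [0→0, 1→1, 2→2, 3→5, 4→6, 5→7, 6→4, 7→3]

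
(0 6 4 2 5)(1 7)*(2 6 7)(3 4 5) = (0 7 1 2 3 4 6 5)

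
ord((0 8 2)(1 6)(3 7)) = 6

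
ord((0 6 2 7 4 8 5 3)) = 8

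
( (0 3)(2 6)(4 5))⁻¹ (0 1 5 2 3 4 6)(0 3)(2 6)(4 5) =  (0 5 2 3 1 4 6)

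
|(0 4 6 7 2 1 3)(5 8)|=14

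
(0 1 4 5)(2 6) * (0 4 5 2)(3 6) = (0 1 5 4 2 3 6)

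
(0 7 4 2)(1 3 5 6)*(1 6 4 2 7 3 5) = (0 3 1 5 4 7 2)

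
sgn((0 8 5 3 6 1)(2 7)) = 1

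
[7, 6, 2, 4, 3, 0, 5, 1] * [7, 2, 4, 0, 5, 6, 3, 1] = [1, 3, 4, 5, 0, 7, 6, 2]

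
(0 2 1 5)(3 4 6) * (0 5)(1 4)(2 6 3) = (0 6 2 4 3 1)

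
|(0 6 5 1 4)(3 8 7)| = 15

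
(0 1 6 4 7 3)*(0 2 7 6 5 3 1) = (1 5 3 2 7)(4 6)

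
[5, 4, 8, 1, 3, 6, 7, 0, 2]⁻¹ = [7, 3, 8, 4, 1, 0, 5, 6, 2]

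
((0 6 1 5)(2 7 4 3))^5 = (0 6 1 5)(2 7 4 3)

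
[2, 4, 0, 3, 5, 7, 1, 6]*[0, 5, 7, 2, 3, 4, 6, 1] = [7, 3, 0, 2, 4, 1, 5, 6]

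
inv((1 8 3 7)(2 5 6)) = (1 7 3 8)(2 6 5)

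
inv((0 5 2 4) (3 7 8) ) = (0 4 2 5) (3 8 7) 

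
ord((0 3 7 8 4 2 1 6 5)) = 9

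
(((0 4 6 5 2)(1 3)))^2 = (0 6 2 4 5)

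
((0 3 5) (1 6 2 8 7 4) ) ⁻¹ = (0 5 3) (1 4 7 8 2 6) 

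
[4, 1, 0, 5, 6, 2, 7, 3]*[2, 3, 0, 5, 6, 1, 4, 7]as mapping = [0→6, 1→3, 2→2, 3→1, 4→4, 5→0, 6→7, 7→5]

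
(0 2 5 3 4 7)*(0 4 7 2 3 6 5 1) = (0 3 7 4 2 1)(5 6)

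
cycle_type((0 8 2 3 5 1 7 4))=8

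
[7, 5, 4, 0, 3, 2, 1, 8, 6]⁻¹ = [3, 6, 5, 4, 2, 1, 8, 0, 7]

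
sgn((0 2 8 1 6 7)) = -1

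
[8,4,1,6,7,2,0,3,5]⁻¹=[6,2,5,7,1,8,3,4,0]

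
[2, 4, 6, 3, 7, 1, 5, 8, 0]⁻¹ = [8, 5, 0, 3, 1, 6, 2, 4, 7]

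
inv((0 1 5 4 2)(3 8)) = (0 2 4 5 1)(3 8)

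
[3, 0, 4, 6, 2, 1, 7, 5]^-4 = [6, 3, 2, 7, 4, 0, 5, 1]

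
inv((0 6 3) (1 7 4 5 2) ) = (0 3 6) (1 2 5 4 7) 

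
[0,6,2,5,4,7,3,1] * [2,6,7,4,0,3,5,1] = [2,5,7,3,0,1,4,6]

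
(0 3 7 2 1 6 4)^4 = (0 1 3 6 7 4 2)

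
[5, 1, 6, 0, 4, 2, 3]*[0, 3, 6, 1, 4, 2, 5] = [2, 3, 5, 0, 4, 6, 1]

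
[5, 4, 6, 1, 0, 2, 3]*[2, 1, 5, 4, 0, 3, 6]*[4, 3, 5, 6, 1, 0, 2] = [6, 4, 2, 3, 5, 0, 1]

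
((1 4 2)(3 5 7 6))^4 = (1 4 2)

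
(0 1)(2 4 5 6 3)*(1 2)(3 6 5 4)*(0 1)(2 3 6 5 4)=(0 3)(2 6 5 4)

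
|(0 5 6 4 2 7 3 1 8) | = 9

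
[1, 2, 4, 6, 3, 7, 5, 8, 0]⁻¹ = [8, 0, 1, 4, 2, 6, 3, 5, 7]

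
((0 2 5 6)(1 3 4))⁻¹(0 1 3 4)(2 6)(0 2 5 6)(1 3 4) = (0 5)(1 2 3 4)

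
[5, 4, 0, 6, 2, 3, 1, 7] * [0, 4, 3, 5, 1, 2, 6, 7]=[2, 1, 0, 6, 3, 5, 4, 7]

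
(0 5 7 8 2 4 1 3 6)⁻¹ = (0 6 3 1 4 2 8 7 5)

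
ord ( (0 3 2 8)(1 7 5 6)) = 4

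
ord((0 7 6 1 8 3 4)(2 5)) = 14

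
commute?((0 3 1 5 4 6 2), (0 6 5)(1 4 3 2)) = no:(0 3 1 5 4 6 2)*(0 6 5)(1 4 3 2) = (0 2 6 1)(3 4 5), (0 6 5)(1 4 3 2)*(0 3 1 5 4 6 2) = (0 2 5 3)(1 6 4)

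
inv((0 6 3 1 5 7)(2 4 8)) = (0 7 5 1 3 6)(2 8 4)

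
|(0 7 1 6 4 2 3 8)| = 8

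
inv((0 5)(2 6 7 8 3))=(0 5)(2 3 8 7 6)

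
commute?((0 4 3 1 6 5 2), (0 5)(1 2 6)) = no:(0 4 3 1 6 5 2)*(0 5)(1 2 6) = (0 4 3 2 5 6), (0 5)(1 2 6)*(0 4 3 1 6 5 2) = (0 2 5 4 3 1)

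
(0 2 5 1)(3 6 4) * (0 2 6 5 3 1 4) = (0 6)(1 2 3 5 4)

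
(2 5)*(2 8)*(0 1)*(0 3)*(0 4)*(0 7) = (0 1 3 4 7)(2 5 8)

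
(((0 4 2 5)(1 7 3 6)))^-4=()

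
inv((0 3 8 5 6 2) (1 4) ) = (0 2 6 5 8 3) (1 4) 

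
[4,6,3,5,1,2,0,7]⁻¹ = [6,4,5,2,0,3,1,7]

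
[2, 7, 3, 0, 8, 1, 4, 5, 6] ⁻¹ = [3, 5, 0, 2, 6, 7, 8, 1, 4] 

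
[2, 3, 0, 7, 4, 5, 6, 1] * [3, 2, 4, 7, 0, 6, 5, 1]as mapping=[0→4, 1→7, 2→3, 3→1, 4→0, 5→6, 6→5, 7→2]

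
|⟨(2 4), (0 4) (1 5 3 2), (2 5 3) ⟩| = 720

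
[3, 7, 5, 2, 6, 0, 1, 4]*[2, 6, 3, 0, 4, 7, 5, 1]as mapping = [0→0, 1→1, 2→7, 3→3, 4→5, 5→2, 6→6, 7→4]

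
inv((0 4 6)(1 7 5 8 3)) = (0 6 4)(1 3 8 5 7)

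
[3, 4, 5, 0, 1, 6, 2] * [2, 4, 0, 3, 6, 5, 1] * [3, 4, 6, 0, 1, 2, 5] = [0, 5, 2, 6, 1, 4, 3]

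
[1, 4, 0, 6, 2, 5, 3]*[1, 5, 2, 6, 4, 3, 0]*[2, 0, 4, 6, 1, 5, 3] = [5, 1, 0, 2, 4, 6, 3]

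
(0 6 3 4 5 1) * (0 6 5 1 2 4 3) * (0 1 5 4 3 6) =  (0 4 5 2 3 6 1)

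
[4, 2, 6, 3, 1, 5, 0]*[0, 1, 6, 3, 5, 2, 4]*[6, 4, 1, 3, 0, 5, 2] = [5, 2, 0, 3, 4, 1, 6]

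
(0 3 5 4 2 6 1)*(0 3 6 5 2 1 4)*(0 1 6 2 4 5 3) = (0 2 3 4 6 5 1)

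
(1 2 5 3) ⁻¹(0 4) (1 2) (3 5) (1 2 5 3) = (0 4) (1 3) (2 5) 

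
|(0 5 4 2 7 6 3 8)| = 8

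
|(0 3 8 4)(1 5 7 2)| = 4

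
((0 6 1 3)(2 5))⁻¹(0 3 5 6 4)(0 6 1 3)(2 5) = (0 2 1 4 6)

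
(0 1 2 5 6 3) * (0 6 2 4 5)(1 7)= (0 7 1 4 5 2)(3 6)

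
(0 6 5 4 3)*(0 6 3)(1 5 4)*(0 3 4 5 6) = (0 4 3)(1 6 5)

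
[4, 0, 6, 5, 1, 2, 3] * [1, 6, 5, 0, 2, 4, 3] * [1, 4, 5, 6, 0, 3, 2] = [5, 4, 6, 0, 2, 3, 1]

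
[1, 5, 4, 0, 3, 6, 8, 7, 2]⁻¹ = [3, 0, 8, 4, 2, 1, 5, 7, 6]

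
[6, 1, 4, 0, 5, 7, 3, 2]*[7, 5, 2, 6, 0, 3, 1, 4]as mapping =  [0→1, 1→5, 2→0, 3→7, 4→3, 5→4, 6→6, 7→2]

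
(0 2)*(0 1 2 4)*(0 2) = (0 4 2 1)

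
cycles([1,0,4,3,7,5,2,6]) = (0 1)(2 4 7 6)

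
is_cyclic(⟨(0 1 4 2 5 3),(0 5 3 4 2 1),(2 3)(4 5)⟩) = no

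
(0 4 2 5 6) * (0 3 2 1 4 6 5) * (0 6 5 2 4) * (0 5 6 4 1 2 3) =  (0 6)(1 5 3)(2 4)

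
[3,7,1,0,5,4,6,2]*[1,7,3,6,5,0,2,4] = [6,4,7,1,0,5,2,3]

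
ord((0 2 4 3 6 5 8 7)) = 8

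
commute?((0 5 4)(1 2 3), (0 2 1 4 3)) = no:(0 5 4)(1 2 3)*(0 2 1 4 3) = (0 5 3 4 2), (0 2 1 4 3)*(0 5 4)(1 2 3) = (0 3 5 4 1)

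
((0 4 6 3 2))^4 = (0 2 3 6 4)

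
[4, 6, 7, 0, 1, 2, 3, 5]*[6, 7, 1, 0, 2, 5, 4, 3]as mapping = [0→2, 1→4, 2→3, 3→6, 4→7, 5→1, 6→0, 7→5]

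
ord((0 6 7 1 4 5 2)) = 7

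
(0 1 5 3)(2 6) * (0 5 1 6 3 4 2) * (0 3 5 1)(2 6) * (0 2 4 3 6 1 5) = (0 4 1 2)(3 5)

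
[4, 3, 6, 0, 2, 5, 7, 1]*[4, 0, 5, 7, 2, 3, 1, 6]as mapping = [0→2, 1→7, 2→1, 3→4, 4→5, 5→3, 6→6, 7→0]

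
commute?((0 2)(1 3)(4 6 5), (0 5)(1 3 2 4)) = no:(0 2)(1 3)(4 6 5) * (0 5)(1 3 2 4) = (0 4 6)(1 2 5), (0 5)(1 3 2 4) * (0 2)(1 3)(4 6 5) = (0 4 3)(2 6 5)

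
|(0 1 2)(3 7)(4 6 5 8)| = 12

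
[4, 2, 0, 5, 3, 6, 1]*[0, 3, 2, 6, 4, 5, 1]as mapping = [0→4, 1→2, 2→0, 3→5, 4→6, 5→1, 6→3]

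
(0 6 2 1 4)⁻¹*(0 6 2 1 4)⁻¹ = (0 1 6 4 2)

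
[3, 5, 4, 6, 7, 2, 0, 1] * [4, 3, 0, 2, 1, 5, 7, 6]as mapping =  [0→2, 1→5, 2→1, 3→7, 4→6, 5→0, 6→4, 7→3]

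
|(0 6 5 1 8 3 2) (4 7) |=14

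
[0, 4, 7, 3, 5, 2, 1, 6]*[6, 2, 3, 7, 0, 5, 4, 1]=[6, 0, 1, 7, 5, 3, 2, 4]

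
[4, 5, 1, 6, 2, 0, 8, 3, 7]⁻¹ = [5, 2, 4, 7, 0, 1, 3, 8, 6]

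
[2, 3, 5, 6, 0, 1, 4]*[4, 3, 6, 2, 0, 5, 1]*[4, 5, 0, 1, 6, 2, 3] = [3, 0, 2, 5, 6, 1, 4]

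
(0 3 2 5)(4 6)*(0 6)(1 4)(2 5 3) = (0 2 3 5 6 1 4)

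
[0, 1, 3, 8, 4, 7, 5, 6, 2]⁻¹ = [0, 1, 8, 2, 4, 6, 7, 5, 3]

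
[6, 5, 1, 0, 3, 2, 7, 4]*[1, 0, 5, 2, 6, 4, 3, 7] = [3, 4, 0, 1, 2, 5, 7, 6]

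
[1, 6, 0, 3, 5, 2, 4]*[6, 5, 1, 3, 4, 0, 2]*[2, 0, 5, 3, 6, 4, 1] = [4, 5, 1, 3, 2, 0, 6]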